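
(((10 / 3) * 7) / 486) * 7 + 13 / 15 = 4384 / 3645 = 1.20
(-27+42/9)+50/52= -1667/78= -21.37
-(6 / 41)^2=-36 / 1681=-0.02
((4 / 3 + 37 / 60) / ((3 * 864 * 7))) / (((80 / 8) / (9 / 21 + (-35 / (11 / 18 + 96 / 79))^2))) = 219314719 / 55496851200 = 0.00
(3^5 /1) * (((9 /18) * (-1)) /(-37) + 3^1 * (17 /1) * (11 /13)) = 10091061 /962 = 10489.67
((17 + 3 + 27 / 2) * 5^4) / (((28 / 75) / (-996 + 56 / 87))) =-22663796875 / 406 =-55822159.79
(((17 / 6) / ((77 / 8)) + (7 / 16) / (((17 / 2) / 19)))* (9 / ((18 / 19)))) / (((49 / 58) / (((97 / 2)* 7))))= 2136330037 / 439824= 4857.24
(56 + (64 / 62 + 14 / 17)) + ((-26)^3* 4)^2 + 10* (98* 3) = 2604779403102 / 527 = 4942655413.86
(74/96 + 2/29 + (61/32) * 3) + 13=54451/2784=19.56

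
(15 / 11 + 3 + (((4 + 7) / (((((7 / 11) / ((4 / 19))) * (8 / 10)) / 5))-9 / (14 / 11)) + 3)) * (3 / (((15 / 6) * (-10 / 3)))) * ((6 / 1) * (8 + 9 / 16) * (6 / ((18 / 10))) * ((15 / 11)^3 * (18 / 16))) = -504895467375 / 124624192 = -4051.34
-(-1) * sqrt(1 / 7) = sqrt(7) / 7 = 0.38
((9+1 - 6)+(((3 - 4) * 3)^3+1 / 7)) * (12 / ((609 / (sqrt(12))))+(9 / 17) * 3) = -4320 / 119 - 1280 * sqrt(3) / 1421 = -37.86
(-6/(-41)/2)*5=15/41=0.37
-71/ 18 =-3.94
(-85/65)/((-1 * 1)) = 17/13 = 1.31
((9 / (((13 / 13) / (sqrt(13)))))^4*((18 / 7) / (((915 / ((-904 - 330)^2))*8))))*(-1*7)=-1266334168203 / 305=-4151915305.58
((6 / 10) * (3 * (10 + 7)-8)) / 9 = 43 / 15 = 2.87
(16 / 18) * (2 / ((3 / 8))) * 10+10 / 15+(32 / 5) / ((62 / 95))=48446 / 837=57.88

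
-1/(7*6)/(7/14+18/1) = -1/777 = -0.00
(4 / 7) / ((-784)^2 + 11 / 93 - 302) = 372 / 399944531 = 0.00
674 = 674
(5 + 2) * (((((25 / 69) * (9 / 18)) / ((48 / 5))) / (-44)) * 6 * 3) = -875 / 16192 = -0.05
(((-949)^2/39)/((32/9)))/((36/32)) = 69277/12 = 5773.08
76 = 76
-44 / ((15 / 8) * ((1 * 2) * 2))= -88 / 15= -5.87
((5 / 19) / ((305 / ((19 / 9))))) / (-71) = -1 / 38979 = -0.00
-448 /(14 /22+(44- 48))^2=-54208 /1369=-39.60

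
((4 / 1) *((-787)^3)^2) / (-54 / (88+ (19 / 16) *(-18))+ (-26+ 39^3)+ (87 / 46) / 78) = 46604024495373663902896 / 2907452993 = 16029158375931.71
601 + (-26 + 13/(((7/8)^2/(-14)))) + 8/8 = 2368/7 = 338.29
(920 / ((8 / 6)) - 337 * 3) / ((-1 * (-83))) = -3.87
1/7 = 0.14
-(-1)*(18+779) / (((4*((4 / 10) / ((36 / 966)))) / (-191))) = -2283405 / 644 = -3545.66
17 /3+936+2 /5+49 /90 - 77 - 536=5933 /18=329.61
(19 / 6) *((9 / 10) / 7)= 57 / 140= 0.41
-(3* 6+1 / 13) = -235 / 13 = -18.08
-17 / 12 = -1.42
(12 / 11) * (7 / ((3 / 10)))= 25.45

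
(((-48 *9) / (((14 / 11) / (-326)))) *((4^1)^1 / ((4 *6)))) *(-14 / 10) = -129096 / 5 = -25819.20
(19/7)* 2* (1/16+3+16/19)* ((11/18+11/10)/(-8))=-13057/2880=-4.53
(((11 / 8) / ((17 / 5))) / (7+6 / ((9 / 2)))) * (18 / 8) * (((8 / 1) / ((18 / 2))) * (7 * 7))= 1617 / 340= 4.76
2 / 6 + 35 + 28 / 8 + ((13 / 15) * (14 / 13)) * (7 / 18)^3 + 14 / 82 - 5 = 61079291 / 1793340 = 34.06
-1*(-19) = 19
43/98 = 0.44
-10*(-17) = 170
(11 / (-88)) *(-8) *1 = 1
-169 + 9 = -160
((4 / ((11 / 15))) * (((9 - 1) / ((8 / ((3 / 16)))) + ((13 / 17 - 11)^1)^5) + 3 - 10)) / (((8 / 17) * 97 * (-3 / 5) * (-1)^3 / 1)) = -63801746959925 / 2851741024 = -22372.91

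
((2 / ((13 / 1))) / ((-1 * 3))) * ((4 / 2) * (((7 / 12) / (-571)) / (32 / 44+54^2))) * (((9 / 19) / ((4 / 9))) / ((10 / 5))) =693 / 36200248864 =0.00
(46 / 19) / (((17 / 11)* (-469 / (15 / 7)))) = -7590 / 1060409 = -0.01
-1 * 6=-6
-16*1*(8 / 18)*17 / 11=-10.99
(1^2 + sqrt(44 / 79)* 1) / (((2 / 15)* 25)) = 3* sqrt(869) / 395 + 3 / 10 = 0.52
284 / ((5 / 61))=17324 / 5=3464.80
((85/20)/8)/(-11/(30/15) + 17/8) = -17/108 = -0.16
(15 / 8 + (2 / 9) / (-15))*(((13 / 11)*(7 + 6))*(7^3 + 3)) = 58737133 / 5940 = 9888.41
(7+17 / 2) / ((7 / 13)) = 403 / 14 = 28.79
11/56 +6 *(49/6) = 2755/56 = 49.20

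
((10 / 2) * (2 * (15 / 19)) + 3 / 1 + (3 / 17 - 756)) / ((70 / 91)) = -1563978 / 1615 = -968.41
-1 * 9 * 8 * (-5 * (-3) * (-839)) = 906120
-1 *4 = -4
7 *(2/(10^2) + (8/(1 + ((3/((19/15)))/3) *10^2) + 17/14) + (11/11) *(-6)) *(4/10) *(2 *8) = -209.02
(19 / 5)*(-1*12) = -228 / 5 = -45.60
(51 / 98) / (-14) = -51 / 1372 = -0.04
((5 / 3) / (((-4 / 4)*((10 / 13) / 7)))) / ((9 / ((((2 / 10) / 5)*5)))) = -91 / 270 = -0.34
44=44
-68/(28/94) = -228.29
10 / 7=1.43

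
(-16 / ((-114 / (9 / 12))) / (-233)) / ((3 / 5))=-10 / 13281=-0.00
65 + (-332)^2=110289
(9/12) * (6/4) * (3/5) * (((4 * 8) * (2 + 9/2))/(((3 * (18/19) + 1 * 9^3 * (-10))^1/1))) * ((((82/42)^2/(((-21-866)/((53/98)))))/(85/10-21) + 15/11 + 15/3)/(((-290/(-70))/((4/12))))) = -8285256917431/839847088426500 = -0.01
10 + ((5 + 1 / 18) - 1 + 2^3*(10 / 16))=343 / 18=19.06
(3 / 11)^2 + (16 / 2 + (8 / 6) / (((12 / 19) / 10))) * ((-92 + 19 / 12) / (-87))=17240617 / 568458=30.33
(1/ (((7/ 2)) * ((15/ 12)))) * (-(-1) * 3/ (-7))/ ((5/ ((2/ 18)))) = -8/ 3675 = -0.00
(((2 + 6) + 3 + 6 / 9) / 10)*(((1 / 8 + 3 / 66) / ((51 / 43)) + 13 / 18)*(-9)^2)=244839 / 2992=81.83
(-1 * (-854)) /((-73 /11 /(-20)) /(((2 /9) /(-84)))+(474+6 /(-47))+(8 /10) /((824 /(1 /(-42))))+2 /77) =2.45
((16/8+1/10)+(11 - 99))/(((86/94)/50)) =-201865/43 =-4694.53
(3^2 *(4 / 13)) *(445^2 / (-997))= -7128900 / 12961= -550.03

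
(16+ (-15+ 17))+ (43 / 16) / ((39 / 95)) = 15317 / 624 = 24.55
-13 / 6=-2.17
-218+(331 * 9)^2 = 8874223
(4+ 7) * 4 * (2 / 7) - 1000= -6912 / 7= -987.43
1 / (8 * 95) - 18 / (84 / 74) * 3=-253073 / 5320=-47.57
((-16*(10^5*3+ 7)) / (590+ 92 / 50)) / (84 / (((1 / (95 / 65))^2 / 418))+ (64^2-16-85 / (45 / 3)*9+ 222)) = -5070118300 / 49543854849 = -0.10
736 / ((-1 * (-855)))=736 / 855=0.86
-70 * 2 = -140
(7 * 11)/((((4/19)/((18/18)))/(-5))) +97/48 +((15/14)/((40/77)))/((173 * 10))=-151691491/83040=-1826.73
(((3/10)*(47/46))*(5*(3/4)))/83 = 423/30544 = 0.01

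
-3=-3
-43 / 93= -0.46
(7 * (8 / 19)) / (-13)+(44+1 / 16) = 173239 / 3952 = 43.84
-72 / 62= -1.16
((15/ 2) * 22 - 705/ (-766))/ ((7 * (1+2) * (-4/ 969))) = -41051685/ 21448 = -1914.01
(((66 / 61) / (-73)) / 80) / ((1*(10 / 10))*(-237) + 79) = 33 / 28142960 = 0.00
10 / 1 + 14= 24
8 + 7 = 15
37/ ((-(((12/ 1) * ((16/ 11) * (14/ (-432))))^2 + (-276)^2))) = -362637/ 746604112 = -0.00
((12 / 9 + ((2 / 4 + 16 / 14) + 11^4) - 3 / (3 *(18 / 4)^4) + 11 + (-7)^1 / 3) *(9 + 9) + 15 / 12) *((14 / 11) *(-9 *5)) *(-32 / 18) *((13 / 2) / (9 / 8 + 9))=11197971297760 / 649539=17239875.20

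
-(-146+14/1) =132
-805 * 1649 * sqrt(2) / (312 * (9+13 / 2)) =-388.19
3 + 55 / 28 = 139 / 28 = 4.96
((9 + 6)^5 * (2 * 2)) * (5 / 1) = 15187500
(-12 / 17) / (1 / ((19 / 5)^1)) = -228 / 85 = -2.68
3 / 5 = 0.60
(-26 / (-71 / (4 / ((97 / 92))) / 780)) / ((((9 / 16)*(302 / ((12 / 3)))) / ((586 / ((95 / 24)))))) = 74638360576 / 19758803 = 3777.47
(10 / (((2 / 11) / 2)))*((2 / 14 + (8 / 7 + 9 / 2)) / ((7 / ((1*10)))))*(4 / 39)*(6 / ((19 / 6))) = 2138400 / 12103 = 176.68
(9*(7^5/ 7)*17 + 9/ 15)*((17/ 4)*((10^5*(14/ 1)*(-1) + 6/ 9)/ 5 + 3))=-10928647301864/ 25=-437145892074.56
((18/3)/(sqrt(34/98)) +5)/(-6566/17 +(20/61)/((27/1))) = -34587 * sqrt(17)/5406931 - 139995/10813862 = -0.04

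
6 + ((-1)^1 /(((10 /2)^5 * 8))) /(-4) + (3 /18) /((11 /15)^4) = 9628364641 /1464100000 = 6.58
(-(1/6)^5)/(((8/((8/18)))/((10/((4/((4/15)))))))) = -1/209952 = -0.00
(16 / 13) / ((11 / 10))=160 / 143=1.12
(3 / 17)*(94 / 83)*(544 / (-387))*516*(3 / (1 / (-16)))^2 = -27721728 / 83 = -333996.72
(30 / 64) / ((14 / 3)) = 45 / 448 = 0.10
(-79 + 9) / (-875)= 2 / 25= 0.08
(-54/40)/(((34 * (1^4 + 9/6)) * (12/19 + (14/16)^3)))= -65664/5380925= -0.01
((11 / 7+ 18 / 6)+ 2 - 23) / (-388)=115 / 2716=0.04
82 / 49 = 1.67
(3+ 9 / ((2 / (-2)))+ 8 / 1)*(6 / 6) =2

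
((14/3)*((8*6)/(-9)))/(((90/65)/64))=-93184/81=-1150.42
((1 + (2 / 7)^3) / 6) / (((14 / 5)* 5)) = 117 / 9604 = 0.01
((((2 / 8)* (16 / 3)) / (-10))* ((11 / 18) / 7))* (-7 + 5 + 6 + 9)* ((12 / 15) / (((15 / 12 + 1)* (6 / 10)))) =-2288 / 25515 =-0.09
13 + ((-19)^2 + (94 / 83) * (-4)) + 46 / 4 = 380.97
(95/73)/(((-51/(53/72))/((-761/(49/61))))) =233729735/13134744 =17.79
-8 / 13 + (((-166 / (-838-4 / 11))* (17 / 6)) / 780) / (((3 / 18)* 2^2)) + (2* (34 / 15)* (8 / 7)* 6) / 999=-1303797035 / 2235634128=-0.58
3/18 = 1/6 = 0.17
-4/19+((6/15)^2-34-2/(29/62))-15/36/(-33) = -208997741/5454900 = -38.31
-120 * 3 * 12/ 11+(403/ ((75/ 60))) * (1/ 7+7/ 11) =-10896/ 77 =-141.51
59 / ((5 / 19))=1121 / 5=224.20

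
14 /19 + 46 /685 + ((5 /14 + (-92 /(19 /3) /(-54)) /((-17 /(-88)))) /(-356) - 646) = -6403370257547 /9924614280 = -645.20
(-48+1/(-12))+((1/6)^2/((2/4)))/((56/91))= -6911/144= -47.99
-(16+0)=-16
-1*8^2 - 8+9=-63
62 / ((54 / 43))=1333 / 27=49.37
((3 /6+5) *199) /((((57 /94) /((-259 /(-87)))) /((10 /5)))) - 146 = 52569380 /4959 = 10600.80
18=18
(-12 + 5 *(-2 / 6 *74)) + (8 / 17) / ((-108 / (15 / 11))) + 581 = 750047 / 1683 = 445.66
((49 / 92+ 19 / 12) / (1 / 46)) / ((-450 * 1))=-146 / 675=-0.22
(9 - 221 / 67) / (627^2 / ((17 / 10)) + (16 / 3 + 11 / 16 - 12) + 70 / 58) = 9039648 / 366640264183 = 0.00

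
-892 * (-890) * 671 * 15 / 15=532693480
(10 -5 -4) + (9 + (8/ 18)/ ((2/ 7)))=11.56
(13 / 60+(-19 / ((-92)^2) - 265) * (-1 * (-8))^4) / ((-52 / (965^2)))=19438408164.92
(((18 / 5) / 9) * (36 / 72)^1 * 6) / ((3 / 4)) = 8 / 5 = 1.60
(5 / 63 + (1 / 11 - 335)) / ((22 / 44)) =-669.66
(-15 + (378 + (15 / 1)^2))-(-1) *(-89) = 499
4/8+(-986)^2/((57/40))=77775737/114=682243.31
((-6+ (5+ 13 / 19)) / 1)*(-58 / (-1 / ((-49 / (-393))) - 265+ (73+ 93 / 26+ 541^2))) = 443352 / 7079881175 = 0.00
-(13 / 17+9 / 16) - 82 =-22665 / 272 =-83.33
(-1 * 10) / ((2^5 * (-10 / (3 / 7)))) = 3 / 224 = 0.01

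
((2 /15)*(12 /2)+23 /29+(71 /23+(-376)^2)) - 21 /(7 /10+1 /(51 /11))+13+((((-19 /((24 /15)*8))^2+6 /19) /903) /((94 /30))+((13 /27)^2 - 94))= 176599532535249075242147 /1250023419175587840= 141276.98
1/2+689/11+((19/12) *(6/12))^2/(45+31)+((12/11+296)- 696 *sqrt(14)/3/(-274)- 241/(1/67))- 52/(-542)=-108426375745/6868224+116 *sqrt(14)/137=-15783.50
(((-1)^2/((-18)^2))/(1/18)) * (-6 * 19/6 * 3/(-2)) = 19/12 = 1.58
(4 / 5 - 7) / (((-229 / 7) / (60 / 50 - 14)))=-13888 / 5725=-2.43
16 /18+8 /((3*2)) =20 /9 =2.22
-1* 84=-84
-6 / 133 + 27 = 26.95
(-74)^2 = 5476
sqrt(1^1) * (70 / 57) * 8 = 560 / 57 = 9.82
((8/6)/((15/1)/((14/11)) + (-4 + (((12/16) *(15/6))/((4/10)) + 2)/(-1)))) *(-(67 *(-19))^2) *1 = -725996992/369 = -1967471.52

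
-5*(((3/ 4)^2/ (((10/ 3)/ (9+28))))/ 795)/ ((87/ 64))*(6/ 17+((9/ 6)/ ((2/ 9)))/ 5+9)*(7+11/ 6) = -2.73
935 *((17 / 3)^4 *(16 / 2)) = 624737080 / 81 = 7712803.46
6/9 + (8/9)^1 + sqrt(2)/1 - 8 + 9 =sqrt(2) + 23/9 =3.97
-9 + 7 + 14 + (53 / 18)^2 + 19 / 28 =24209 / 1134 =21.35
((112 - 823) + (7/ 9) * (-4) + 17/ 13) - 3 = -83749/ 117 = -715.80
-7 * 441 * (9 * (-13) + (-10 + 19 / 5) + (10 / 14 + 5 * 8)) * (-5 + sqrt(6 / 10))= -1273167 + 1273167 * sqrt(15) / 25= -1075928.82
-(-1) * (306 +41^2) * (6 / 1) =11922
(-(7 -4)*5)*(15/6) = -75/2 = -37.50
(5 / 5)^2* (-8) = -8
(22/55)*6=12/5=2.40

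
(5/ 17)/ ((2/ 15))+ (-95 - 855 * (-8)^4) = -119073875/ 34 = -3502172.79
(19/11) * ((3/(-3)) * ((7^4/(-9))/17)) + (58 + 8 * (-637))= -8433335/1683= -5010.89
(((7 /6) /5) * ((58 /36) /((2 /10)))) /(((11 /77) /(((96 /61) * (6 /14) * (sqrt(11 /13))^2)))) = 17864 /2379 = 7.51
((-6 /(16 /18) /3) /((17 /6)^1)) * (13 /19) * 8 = -1404 /323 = -4.35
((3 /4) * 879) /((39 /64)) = 14064 /13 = 1081.85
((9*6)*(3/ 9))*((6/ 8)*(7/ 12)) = 63/ 8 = 7.88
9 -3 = 6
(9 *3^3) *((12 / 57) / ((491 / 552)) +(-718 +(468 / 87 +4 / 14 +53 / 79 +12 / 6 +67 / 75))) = -643969421469954 / 3740229325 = -172173.78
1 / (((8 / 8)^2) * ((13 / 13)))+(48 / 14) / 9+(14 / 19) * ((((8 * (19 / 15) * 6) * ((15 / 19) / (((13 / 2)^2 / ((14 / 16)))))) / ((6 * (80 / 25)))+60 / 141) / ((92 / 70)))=480670481 / 291571644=1.65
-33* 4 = -132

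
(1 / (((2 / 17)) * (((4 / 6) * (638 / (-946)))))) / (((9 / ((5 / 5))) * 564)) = -731 / 196272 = -0.00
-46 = -46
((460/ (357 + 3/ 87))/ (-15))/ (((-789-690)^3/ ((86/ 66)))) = 1978/ 57176805005793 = 0.00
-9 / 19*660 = -5940 / 19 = -312.63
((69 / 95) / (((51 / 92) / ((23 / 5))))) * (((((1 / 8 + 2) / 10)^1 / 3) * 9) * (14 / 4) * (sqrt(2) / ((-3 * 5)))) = -85169 * sqrt(2) / 95000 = -1.27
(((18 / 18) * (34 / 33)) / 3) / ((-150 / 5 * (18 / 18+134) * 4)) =-17 / 801900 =-0.00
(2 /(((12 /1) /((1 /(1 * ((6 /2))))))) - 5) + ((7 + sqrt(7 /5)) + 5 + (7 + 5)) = sqrt(35) /5 + 343 /18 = 20.24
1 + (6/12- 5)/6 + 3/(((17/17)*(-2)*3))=-1/4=-0.25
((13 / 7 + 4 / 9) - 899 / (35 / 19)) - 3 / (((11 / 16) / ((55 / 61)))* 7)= -9344044 / 19215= -486.29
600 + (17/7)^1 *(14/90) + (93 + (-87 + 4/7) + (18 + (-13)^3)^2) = 1495824104/315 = 4748647.95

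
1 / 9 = 0.11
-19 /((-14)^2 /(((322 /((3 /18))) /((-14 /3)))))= 3933 /98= 40.13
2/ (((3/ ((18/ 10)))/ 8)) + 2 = 58/ 5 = 11.60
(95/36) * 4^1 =95/9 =10.56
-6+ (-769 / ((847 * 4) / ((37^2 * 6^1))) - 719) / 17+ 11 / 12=-27135953 / 172788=-157.05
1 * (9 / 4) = 9 / 4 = 2.25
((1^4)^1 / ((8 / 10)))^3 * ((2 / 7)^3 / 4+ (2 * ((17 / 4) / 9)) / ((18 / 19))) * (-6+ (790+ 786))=10934755625 / 3556224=3074.82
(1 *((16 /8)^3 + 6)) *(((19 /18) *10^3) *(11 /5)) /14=20900 /9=2322.22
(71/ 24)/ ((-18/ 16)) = -71/ 27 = -2.63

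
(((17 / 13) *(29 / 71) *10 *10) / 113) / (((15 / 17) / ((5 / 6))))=419050 / 938691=0.45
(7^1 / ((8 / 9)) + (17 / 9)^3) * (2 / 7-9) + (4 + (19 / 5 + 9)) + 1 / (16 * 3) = -45123973 / 408240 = -110.53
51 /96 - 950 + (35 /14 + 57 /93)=-938785 /992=-946.36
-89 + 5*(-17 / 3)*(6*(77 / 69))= -19231 / 69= -278.71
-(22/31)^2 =-484/961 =-0.50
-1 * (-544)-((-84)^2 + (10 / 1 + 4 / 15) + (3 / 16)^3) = -400728469 / 61440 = -6522.27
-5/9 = -0.56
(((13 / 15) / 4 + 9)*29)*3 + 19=16417 / 20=820.85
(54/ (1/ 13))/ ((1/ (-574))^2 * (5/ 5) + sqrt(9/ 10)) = -1156460760/ 488494955587 + 114307819608528 * sqrt(10)/ 488494955587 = 739.97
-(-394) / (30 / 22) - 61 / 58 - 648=-313303 / 870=-360.12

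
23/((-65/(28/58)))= -322/1885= -0.17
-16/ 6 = -8/ 3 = -2.67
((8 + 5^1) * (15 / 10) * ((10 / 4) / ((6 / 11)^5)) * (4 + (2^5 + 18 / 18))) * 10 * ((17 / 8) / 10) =6584570135 / 82944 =79385.73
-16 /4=-4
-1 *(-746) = 746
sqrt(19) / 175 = 0.02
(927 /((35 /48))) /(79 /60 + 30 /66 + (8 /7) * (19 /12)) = 5873472 /16543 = 355.04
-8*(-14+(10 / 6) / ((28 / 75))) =534 / 7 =76.29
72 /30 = 12 /5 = 2.40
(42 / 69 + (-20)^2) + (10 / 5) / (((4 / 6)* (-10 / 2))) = 46001 / 115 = 400.01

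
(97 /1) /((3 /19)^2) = 35017 /9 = 3890.78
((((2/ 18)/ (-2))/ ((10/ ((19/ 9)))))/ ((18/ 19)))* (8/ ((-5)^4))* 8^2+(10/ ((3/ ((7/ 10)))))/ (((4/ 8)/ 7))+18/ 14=33.94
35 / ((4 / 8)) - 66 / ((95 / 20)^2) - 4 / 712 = 4309731 / 64258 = 67.07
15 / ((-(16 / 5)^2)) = -375 / 256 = -1.46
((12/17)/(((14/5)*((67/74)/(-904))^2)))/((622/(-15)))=-1006891833600/166133401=-6060.74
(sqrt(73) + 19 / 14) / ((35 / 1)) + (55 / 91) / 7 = 797 / 6370 + sqrt(73) / 35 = 0.37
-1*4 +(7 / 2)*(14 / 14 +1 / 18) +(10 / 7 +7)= 2047 / 252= 8.12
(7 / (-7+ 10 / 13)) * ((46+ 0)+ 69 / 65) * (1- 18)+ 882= 721231 / 405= 1780.82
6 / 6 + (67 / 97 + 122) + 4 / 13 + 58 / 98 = 7698307 / 61789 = 124.59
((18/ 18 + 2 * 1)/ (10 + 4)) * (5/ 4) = 0.27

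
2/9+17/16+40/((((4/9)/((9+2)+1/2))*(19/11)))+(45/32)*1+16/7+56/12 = 608.85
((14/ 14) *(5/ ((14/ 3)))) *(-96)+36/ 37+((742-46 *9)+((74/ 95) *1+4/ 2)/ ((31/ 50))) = 35177956/ 152551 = 230.60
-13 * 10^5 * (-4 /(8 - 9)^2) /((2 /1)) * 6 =15600000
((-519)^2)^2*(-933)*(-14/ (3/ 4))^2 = -23587646998692672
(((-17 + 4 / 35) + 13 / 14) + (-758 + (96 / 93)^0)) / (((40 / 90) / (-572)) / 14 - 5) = 69635709 / 450455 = 154.59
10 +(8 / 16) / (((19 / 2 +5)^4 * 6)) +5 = 31827649 / 2121843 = 15.00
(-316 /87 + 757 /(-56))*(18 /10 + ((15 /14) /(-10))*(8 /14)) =-1186481 /39788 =-29.82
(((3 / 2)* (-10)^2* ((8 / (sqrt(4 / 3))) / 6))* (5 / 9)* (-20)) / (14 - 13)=-1924.50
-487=-487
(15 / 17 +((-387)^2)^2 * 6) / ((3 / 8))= 6101164914232 / 17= 358892053778.35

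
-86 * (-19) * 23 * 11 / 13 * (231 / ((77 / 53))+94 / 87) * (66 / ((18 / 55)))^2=207031192612.77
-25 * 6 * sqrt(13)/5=-30 * sqrt(13)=-108.17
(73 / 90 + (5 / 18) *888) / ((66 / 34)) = 378641 / 2970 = 127.49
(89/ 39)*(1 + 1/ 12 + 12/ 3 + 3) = 8633/ 468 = 18.45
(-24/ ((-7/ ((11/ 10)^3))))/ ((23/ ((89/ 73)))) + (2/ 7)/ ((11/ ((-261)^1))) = -15092229/ 2308625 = -6.54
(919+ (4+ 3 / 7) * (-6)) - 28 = 6051 / 7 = 864.43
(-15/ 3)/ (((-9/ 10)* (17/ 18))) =100/ 17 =5.88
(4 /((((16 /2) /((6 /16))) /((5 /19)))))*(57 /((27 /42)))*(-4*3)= -52.50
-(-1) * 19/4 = 19/4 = 4.75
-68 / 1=-68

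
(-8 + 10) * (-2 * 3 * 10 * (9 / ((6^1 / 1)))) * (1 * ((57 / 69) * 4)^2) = -1039680 / 529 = -1965.37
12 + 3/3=13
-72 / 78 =-12 / 13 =-0.92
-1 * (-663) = 663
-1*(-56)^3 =175616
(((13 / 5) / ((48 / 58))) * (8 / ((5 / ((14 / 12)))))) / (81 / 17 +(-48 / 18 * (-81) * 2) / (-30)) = -493 / 810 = -0.61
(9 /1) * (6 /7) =54 /7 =7.71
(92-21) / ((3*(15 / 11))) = 781 / 45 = 17.36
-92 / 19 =-4.84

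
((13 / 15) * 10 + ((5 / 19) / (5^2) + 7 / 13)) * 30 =68288 / 247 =276.47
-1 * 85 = -85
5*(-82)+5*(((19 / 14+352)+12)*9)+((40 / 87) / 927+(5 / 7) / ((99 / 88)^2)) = 7757612615 / 483894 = 16031.64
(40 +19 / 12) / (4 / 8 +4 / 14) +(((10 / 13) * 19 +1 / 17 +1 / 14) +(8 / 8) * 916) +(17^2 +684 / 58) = 1284.46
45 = 45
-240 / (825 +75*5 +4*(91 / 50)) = -3000 / 15091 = -0.20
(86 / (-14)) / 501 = -43 / 3507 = -0.01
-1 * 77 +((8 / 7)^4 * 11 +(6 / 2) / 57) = -2654198 / 45619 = -58.18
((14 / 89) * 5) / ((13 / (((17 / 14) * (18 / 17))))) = 90 / 1157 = 0.08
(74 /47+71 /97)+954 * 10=43503375 /4559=9542.31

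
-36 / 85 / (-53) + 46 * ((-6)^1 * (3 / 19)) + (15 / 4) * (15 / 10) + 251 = 145890887 / 684760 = 213.05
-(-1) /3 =1 /3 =0.33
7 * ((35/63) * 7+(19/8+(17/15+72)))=555.78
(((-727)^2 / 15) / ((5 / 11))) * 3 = 5813819 / 25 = 232552.76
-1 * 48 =-48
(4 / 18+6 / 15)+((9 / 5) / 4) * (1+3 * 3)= 461 / 90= 5.12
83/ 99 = 0.84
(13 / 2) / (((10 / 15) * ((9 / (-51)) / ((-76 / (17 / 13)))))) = 3211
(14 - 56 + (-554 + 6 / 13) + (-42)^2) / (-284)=-7595 / 1846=-4.11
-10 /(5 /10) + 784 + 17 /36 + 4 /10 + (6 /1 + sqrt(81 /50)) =9*sqrt(2) /10 + 138757 /180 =772.15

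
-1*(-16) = 16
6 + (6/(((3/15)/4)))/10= 18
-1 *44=-44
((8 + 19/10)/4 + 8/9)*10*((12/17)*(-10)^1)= -12110/51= -237.45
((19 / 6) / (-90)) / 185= -0.00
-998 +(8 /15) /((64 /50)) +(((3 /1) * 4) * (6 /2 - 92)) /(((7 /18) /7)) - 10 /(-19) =-4610401 /228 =-20221.06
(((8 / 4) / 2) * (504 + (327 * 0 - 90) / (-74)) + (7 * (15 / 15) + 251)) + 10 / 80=225949 / 296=763.34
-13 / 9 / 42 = -13 / 378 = -0.03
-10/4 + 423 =841/2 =420.50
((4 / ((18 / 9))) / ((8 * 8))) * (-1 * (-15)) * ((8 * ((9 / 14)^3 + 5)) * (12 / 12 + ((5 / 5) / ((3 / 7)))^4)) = 89656045 / 148176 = 605.06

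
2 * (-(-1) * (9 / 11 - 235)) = -5152 / 11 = -468.36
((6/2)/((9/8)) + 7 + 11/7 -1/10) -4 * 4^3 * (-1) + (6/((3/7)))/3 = 271.80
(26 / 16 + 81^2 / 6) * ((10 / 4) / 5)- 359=3017 / 16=188.56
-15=-15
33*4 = 132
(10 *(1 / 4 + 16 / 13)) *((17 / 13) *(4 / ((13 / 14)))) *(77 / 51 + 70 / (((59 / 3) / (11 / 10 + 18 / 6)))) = 522334120 / 388869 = 1343.21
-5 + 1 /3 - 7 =-35 /3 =-11.67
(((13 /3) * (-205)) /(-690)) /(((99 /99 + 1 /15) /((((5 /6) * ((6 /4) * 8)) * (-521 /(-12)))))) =6942325 /13248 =524.03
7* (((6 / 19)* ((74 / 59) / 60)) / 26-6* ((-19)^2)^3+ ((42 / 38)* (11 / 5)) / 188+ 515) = -5413484752669511 / 2739724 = -1975923396.91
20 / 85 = 4 / 17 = 0.24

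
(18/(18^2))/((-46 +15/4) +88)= 2/1647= 0.00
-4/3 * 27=-36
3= 3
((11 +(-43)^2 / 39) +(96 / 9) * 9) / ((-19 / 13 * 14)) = -3011 / 399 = -7.55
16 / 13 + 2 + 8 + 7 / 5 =821 / 65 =12.63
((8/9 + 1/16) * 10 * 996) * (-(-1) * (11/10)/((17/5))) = 625405/204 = 3065.71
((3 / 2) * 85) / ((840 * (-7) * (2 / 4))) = -17 / 392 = -0.04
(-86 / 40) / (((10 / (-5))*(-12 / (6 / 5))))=-43 / 400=-0.11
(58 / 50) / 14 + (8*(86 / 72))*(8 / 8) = 30361 / 3150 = 9.64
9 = 9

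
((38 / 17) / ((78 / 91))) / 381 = 133 / 19431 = 0.01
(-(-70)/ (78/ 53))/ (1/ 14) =25970/ 39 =665.90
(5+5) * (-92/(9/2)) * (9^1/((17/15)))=-27600/17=-1623.53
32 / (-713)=-32 / 713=-0.04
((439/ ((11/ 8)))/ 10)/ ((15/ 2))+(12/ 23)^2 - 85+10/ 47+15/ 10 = -78.76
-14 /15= -0.93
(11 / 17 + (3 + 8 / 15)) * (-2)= -2132 / 255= -8.36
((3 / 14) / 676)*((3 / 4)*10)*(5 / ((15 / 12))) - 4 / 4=-4687 / 4732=-0.99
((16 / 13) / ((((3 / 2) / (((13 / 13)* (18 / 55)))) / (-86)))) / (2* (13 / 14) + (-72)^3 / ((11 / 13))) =115584 / 2207752625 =0.00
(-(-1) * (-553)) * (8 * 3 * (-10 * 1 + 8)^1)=26544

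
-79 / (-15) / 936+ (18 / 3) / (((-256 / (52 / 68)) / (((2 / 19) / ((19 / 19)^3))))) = 135691 / 36279360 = 0.00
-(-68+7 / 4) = 265 / 4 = 66.25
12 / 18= 2 / 3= 0.67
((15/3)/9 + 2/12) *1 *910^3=4898211500/9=544245722.22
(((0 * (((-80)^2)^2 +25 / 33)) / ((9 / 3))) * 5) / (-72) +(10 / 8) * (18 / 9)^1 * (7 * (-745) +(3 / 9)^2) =-117335 / 9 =-13037.22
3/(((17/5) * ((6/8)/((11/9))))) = 220/153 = 1.44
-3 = -3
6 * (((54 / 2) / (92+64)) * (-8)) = -108 / 13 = -8.31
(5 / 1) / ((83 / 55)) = 275 / 83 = 3.31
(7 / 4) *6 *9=94.50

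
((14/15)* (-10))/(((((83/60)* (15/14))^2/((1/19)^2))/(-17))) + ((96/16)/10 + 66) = 2491905751/37303935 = 66.80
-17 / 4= -4.25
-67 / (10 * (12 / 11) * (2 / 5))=-15.35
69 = 69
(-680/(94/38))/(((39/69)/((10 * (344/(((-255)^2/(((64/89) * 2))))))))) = -307871744/8319987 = -37.00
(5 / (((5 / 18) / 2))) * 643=23148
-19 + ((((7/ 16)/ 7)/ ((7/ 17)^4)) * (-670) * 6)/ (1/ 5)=-419875501/ 9604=-43718.82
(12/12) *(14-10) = 4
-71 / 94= -0.76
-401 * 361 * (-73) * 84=887674452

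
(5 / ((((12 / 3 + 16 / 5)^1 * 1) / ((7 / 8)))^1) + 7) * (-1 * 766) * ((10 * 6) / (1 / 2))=-4195765 / 6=-699294.17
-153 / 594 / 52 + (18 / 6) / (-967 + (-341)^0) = -0.01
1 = 1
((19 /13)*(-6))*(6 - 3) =-342 /13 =-26.31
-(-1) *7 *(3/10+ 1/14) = 13/5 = 2.60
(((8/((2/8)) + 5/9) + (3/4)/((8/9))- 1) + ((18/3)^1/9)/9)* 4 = 28057/216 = 129.89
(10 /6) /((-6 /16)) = -40 /9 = -4.44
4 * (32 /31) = 128 /31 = 4.13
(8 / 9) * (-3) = -2.67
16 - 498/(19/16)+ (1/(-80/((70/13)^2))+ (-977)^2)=12254784957/12844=954125.27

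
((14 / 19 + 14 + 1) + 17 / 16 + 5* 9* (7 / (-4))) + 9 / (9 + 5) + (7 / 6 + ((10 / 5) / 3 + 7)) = -52.47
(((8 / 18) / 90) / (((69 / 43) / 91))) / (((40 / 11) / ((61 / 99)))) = 238693 / 5030100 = 0.05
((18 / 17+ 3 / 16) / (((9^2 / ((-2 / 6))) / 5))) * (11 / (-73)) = 6215 / 1608336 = 0.00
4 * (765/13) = 3060/13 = 235.38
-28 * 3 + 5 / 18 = -1507 / 18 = -83.72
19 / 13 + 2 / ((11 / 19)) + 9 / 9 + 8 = 1990 / 143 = 13.92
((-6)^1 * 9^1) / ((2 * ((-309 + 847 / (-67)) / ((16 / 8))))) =1809 / 10775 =0.17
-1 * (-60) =60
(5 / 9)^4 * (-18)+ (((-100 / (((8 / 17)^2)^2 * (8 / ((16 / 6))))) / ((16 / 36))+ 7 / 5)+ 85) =-21568208287 / 14929920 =-1444.63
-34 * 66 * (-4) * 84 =753984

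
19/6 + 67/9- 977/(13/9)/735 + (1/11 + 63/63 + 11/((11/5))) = 9952457/630630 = 15.78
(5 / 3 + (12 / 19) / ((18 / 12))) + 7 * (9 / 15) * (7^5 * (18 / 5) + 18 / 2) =362180462 / 1425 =254161.73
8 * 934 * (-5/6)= -18680/3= -6226.67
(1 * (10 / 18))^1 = 5 / 9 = 0.56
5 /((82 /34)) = 85 /41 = 2.07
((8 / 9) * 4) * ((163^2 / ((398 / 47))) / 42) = 9989944 / 37611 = 265.61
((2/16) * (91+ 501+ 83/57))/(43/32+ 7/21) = 135308/3059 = 44.23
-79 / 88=-0.90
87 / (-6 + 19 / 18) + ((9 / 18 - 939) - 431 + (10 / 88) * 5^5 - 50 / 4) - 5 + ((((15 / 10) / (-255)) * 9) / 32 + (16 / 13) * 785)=-5769320223 / 69234880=-83.33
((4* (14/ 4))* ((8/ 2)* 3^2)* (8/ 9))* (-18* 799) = -6443136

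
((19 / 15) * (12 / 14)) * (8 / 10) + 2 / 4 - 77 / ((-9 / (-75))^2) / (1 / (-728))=12262254311 / 3150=3892779.15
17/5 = 3.40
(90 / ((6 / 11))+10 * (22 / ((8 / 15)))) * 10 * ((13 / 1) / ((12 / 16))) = 100100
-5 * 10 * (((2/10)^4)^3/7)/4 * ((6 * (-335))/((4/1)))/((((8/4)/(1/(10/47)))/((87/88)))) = 821889/96250000000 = 0.00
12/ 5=2.40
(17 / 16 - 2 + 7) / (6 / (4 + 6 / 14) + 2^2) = 3007 / 2656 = 1.13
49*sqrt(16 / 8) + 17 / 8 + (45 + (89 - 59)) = 49*sqrt(2) + 617 / 8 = 146.42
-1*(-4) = 4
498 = 498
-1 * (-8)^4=-4096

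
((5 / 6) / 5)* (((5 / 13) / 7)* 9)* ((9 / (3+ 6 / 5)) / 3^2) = 0.02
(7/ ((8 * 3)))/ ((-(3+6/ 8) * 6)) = -7/ 540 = -0.01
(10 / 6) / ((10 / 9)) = 3 / 2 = 1.50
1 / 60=0.02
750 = 750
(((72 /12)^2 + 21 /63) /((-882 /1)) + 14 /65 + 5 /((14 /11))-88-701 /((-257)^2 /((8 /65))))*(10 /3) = -953067959582 /3407930253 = -279.66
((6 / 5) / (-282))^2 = 1 / 55225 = 0.00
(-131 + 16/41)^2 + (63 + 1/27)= 777113737/45387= 17121.95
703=703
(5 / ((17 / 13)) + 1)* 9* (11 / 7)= 8118 / 119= 68.22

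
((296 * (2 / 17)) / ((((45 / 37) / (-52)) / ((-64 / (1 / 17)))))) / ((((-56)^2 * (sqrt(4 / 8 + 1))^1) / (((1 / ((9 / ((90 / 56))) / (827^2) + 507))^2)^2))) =31151636307204391848226998056000 * sqrt(6) / 11954070239941037413019967685545768513723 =0.00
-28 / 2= -14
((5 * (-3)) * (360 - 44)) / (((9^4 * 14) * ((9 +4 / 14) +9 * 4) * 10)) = -79 / 693279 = -0.00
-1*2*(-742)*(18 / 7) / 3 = 1272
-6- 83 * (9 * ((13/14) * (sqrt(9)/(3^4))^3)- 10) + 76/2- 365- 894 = -12156425/30618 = -397.04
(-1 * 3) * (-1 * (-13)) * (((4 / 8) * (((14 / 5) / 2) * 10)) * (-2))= 546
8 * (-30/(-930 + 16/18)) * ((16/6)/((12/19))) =4560/4181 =1.09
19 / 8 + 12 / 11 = 305 / 88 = 3.47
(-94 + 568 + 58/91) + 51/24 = 476.76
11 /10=1.10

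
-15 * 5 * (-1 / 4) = 75 / 4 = 18.75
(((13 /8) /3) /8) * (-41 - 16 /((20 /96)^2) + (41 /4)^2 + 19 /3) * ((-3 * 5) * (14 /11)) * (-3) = -32568263 /28160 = -1156.54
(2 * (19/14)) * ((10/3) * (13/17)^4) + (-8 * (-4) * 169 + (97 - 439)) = 8890891696/1753941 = 5069.09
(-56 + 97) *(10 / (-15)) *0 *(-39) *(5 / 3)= 0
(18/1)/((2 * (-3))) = -3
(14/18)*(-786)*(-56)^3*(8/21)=40899015.11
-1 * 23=-23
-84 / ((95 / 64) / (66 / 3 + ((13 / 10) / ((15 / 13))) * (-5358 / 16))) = 47751312 / 2375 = 20105.82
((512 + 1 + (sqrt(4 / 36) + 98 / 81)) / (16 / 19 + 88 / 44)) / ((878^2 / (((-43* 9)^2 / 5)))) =732094909 / 104069340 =7.03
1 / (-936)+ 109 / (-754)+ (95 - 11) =2276143 / 27144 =83.85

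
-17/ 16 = -1.06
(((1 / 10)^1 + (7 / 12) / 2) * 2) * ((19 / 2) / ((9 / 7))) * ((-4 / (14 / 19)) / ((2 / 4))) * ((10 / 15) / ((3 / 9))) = -16967 / 135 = -125.68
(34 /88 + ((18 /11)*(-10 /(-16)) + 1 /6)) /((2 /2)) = 52 /33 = 1.58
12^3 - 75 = 1653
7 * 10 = 70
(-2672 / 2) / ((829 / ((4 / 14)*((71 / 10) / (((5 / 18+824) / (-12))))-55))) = 38178285496 / 430495555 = 88.68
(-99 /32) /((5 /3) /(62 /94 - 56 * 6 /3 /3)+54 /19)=-884241 /799328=-1.11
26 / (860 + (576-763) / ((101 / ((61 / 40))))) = 105040 / 3462993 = 0.03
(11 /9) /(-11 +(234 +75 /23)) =253 /46836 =0.01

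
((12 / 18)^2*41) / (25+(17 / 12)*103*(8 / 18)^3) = 39852 / 82691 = 0.48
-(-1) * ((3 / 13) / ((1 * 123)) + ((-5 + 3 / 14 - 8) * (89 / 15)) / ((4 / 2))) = -8490803 / 223860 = -37.93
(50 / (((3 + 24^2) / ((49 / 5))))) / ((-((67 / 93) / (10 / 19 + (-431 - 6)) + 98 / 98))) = -62985335 / 74302684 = -0.85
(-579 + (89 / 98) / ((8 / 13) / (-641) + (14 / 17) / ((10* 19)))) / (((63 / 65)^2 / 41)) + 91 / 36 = -477653891811941 / 35326306764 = -13521.20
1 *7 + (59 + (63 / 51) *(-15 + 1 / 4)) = 47.78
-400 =-400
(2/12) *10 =5/3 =1.67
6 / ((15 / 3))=6 / 5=1.20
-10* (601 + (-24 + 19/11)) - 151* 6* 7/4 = -162201/22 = -7372.77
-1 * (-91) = 91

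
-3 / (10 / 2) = -3 / 5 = -0.60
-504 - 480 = -984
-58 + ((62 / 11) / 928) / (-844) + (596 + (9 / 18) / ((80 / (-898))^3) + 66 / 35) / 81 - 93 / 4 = -403499070574987 / 4885017984000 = -82.60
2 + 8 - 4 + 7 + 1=14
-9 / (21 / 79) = -237 / 7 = -33.86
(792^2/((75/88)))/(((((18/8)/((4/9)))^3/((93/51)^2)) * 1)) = 2682448248832/142209675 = 18862.63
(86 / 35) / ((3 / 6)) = 172 / 35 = 4.91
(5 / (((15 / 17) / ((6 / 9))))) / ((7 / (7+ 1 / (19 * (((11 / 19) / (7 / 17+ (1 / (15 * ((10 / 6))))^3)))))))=41125034 / 10828125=3.80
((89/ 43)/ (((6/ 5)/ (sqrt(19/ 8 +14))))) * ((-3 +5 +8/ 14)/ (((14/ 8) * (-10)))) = -267 * sqrt(262)/ 4214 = -1.03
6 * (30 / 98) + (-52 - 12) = -3046 / 49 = -62.16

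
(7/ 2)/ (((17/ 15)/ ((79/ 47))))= 8295/ 1598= 5.19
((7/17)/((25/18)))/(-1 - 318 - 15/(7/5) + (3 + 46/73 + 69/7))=-10731/11446100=-0.00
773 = 773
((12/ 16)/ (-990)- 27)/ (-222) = 35641/ 293040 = 0.12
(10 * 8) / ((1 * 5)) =16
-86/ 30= -43/ 15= -2.87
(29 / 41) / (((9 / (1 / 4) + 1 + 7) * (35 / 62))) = 899 / 31570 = 0.03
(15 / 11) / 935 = 3 / 2057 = 0.00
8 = 8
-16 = -16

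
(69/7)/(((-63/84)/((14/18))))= -92/9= -10.22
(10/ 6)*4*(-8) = -160/ 3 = -53.33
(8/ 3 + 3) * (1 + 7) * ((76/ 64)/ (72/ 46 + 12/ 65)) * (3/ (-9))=-482885/ 47088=-10.25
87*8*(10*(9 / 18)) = 3480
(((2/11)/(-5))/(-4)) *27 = 27/110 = 0.25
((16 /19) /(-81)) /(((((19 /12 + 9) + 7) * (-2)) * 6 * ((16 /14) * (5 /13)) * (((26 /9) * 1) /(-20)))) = -28 /36081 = -0.00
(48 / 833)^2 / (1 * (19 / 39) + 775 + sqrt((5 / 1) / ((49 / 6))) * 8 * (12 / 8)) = 0.00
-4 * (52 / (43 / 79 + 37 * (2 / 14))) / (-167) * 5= 5530 / 5177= 1.07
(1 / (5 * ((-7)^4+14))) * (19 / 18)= 19 / 217350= 0.00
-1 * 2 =-2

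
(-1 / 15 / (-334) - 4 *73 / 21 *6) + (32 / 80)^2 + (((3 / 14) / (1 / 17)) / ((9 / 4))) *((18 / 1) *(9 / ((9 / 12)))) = 46721291 / 175350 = 266.45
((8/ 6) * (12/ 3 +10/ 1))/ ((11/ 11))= 56/ 3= 18.67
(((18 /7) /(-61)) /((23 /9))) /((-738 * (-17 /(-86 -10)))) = 864 /6845237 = 0.00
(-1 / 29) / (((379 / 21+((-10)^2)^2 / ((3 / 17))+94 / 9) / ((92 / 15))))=-1932 / 517910275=-0.00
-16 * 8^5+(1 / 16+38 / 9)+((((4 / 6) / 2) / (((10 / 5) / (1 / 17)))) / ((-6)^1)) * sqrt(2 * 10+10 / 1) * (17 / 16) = -75496855 / 144 -sqrt(30) / 576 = -524283.72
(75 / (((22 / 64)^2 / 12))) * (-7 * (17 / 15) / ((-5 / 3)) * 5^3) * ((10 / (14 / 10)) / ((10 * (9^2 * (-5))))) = -8704000 / 1089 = -7992.65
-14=-14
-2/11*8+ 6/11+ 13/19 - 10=-2137/209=-10.22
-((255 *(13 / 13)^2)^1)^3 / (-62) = 16581375 / 62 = 267441.53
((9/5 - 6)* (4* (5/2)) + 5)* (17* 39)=-24531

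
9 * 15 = 135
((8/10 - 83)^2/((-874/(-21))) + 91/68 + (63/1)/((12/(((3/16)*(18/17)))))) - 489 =-1927200173/5943200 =-324.27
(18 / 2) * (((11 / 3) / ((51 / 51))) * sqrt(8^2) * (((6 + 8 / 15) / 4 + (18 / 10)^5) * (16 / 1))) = 270982976 / 3125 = 86714.55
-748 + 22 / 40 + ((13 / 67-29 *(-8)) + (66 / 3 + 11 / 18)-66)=-6737257 / 12060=-558.64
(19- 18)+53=54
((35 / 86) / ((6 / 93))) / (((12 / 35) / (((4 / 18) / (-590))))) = -7595 / 1095984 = -0.01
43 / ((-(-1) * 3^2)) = 4.78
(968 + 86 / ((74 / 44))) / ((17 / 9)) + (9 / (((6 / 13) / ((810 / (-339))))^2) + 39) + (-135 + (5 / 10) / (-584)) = 6423680692795 / 9381026768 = 684.75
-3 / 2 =-1.50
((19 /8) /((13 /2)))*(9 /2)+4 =587 /104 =5.64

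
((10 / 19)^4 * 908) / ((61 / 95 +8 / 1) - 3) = 5675000 / 459553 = 12.35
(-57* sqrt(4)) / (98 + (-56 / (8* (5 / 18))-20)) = -95 / 44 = -2.16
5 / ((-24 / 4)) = -5 / 6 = -0.83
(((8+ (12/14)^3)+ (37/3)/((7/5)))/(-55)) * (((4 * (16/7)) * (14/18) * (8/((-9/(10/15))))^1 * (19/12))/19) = 918784/8251551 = 0.11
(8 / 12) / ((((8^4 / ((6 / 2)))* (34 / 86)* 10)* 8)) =43 / 2785280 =0.00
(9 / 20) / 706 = 9 / 14120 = 0.00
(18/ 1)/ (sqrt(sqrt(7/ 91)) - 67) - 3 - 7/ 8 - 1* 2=-1072946935/ 174643048 - 13467* 13^(3/ 4)/ 43660762 - 201* sqrt(13)/ 43660762 - 3* 13^(1/ 4)/ 43660762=-6.15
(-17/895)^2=289/801025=0.00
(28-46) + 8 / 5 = -82 / 5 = -16.40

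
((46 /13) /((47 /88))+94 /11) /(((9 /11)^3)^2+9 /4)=65684328248 /11040655743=5.95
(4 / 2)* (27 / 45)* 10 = 12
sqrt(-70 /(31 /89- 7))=sqrt(230510) /148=3.24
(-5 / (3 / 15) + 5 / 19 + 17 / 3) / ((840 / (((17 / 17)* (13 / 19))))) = -14131 / 909720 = -0.02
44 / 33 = 4 / 3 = 1.33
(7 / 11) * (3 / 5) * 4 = 84 / 55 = 1.53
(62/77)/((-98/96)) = -2976/3773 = -0.79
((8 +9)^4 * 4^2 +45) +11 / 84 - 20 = 1336361.13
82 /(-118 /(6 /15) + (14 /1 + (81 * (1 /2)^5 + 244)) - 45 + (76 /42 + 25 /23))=-1267392 /1183501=-1.07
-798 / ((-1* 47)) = 798 / 47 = 16.98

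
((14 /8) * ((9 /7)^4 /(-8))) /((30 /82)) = -89667 /54880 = -1.63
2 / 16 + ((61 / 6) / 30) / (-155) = 0.12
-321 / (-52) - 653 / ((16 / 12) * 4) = -24183 / 208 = -116.26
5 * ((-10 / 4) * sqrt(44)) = -25 * sqrt(11) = -82.92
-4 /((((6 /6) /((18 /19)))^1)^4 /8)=-3359232 /130321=-25.78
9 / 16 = 0.56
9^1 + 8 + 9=26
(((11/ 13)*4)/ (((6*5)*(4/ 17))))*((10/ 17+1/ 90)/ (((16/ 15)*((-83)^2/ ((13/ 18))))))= 10087/ 357125760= 0.00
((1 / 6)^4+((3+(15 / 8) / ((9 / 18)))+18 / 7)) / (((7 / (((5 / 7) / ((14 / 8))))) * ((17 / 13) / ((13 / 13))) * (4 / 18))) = 5497115 / 2938824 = 1.87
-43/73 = -0.59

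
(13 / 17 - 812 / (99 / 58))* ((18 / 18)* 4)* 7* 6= -44763320 / 561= -79792.01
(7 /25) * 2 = 14 /25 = 0.56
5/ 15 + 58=175/ 3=58.33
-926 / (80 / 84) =-9723 / 10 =-972.30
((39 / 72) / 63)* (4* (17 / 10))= 221 / 3780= 0.06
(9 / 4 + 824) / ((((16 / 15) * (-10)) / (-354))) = 1754955 / 64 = 27421.17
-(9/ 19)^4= -6561/ 130321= -0.05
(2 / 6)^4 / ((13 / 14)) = 14 / 1053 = 0.01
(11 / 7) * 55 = 605 / 7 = 86.43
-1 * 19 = -19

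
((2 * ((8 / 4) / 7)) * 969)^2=15023376 / 49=306599.51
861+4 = 865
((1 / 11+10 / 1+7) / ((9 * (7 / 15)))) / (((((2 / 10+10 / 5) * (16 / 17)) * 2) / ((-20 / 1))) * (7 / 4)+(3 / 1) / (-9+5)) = -1598000 / 436821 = -3.66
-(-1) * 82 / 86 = 41 / 43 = 0.95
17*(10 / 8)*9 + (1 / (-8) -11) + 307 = 3897 / 8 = 487.12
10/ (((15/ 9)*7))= 6/ 7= 0.86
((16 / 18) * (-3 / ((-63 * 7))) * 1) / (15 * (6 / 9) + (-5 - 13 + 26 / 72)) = -32 / 40425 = -0.00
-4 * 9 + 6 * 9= 18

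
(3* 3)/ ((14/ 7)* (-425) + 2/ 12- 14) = -54/ 5183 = -0.01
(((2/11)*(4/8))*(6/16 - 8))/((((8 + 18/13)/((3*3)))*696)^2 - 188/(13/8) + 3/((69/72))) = -2133963/1621113103808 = -0.00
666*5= 3330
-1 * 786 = -786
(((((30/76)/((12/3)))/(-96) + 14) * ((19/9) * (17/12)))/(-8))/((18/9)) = -385849/147456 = -2.62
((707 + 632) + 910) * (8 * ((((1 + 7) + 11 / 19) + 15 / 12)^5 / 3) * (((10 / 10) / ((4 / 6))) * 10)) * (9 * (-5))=-117699598840097754675 / 316940672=-371361611930.00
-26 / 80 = -13 / 40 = -0.32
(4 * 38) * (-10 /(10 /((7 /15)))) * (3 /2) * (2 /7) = -152 /5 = -30.40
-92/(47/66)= -6072/47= -129.19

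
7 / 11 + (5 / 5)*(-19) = -202 / 11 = -18.36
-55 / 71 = -0.77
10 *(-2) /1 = -20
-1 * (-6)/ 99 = 2/ 33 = 0.06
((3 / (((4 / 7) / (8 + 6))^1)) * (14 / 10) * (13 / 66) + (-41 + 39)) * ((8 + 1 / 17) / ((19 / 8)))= 1101206 / 17765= 61.99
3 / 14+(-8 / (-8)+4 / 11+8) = 9.58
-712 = -712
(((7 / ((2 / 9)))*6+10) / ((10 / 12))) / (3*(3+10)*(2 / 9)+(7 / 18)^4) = 125341344 / 4560965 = 27.48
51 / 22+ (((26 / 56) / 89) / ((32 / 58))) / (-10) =10163213 / 4385920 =2.32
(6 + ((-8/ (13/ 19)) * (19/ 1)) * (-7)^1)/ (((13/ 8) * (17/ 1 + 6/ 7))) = 53.80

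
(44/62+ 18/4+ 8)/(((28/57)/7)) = 46683/248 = 188.24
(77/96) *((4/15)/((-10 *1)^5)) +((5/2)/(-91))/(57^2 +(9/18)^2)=-451069979/42578172000000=-0.00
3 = 3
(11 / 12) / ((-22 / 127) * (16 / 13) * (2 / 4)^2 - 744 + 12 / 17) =-308737 / 250362384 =-0.00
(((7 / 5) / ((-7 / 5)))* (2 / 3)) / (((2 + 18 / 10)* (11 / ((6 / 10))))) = -2 / 209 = -0.01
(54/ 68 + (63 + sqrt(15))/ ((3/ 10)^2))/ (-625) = -23827/ 21250 - 4 * sqrt(15)/ 225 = -1.19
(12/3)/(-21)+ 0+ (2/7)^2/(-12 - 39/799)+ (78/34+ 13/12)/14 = 2822479/64154328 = 0.04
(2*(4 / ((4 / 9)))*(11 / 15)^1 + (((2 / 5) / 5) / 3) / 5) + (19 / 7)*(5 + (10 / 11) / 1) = 844429 / 28875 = 29.24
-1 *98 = -98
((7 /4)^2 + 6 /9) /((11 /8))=179 /66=2.71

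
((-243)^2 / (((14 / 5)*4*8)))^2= 87169610025 / 200704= 434319.25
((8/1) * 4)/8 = 4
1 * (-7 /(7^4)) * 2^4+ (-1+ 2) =327 /343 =0.95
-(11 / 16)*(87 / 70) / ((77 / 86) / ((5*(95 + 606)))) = -2622441 / 784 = -3344.95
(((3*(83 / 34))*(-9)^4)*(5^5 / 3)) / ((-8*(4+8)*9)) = -63028125 / 1088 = -57930.26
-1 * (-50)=50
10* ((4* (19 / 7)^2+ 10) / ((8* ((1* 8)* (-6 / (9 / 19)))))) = -14505 / 29792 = -0.49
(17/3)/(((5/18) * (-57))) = -0.36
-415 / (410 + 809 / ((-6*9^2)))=-201690 / 198451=-1.02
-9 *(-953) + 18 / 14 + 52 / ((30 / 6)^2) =1501564 / 175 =8580.37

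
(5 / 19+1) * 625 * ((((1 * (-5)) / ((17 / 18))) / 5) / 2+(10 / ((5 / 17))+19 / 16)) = 17675625 / 646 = 27361.65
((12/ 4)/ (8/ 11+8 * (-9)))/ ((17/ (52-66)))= 33/ 952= 0.03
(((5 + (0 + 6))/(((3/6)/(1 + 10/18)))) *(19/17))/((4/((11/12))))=16093/1836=8.77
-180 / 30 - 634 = -640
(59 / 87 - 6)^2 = 214369 / 7569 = 28.32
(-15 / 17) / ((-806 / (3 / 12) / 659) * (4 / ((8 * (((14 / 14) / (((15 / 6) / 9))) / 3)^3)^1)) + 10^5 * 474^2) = -106758 / 2718408846068725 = -0.00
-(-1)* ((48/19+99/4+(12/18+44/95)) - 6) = 22.41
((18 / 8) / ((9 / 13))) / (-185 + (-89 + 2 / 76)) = -247 / 20822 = -0.01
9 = 9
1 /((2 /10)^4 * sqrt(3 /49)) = 4375 * sqrt(3) /3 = 2525.91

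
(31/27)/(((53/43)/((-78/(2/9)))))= -326.96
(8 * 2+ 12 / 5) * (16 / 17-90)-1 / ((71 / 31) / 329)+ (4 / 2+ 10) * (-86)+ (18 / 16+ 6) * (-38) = -74473837 / 24140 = -3085.08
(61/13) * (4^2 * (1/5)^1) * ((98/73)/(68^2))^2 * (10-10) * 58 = 0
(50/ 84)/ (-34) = -25/ 1428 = -0.02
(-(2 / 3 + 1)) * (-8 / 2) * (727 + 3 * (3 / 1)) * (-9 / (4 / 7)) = -77280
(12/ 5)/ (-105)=-4/ 175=-0.02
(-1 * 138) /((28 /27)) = -1863 /14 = -133.07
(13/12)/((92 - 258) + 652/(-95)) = -1235/197064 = -0.01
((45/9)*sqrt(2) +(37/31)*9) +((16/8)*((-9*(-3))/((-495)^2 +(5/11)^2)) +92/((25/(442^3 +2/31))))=317771285.89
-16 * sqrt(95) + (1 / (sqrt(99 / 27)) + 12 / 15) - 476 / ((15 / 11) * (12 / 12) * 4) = -16 * sqrt(95) - 1297 / 15 + sqrt(33) / 11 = -241.89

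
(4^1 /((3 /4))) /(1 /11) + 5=191 /3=63.67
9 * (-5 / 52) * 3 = -135 / 52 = -2.60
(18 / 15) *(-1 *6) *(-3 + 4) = -36 / 5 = -7.20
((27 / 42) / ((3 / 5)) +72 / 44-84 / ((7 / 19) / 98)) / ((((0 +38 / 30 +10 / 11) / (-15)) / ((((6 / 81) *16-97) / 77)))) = -74172717775 / 387002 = -191659.78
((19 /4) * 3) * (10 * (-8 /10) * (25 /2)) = -1425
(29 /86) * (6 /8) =87 /344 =0.25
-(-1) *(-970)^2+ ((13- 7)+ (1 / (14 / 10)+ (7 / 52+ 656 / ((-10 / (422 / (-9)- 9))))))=15472108361 / 16380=944573.16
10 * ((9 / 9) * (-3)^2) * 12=1080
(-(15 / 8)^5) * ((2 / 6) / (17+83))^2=-135 / 524288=-0.00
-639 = -639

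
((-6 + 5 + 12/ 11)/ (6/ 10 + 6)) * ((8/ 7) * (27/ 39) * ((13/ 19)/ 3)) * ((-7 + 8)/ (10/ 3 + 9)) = 120/ 595441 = 0.00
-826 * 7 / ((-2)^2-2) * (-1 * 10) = 28910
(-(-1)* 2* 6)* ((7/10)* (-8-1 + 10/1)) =42/5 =8.40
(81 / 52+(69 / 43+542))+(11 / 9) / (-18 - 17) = 383955049 / 704340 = 545.13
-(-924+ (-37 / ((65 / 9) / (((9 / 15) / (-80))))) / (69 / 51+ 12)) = 5453431017 / 5902000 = 924.00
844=844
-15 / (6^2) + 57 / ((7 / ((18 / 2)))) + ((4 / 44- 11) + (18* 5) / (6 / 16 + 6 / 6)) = 117731 / 924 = 127.41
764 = 764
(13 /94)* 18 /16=117 /752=0.16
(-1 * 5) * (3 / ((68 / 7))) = -105 / 68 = -1.54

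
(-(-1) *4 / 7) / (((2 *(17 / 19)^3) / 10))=137180 / 34391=3.99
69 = 69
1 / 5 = 0.20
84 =84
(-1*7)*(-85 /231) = 85 /33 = 2.58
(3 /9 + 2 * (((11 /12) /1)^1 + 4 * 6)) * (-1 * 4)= -602 /3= -200.67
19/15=1.27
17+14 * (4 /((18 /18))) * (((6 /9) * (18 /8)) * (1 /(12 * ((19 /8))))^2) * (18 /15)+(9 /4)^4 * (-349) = -4125156441 /462080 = -8927.36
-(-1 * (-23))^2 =-529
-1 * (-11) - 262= -251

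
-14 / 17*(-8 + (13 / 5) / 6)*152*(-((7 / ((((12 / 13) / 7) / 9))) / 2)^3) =-70232528582307 / 5440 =-12910391283.51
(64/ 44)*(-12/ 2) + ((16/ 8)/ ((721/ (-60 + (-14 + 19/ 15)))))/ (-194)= -100697279/ 11539605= -8.73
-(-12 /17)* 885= 10620 /17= 624.71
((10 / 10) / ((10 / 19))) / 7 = 19 / 70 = 0.27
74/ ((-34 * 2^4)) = -37/ 272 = -0.14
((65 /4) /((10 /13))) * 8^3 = 10816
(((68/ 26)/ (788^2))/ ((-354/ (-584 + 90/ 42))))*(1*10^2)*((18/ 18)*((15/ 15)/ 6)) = 1731025/ 15002317512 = 0.00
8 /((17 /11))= 88 /17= 5.18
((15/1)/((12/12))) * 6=90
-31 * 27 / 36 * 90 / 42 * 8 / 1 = -398.57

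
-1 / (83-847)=1 / 764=0.00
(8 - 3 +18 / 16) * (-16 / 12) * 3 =-49 / 2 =-24.50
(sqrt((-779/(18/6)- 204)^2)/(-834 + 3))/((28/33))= -15301/23268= -0.66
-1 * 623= -623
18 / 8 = 9 / 4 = 2.25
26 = 26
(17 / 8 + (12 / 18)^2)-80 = -5575 / 72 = -77.43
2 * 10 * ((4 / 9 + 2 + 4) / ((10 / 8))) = 928 / 9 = 103.11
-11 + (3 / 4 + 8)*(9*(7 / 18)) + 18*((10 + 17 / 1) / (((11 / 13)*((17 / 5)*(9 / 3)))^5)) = 35919658833999 / 1829355117656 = 19.64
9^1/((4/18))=81/2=40.50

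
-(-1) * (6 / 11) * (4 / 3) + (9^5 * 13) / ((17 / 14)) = 118216234 / 187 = 632172.37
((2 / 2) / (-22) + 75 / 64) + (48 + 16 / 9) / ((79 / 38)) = 25.07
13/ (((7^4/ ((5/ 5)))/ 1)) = 13/ 2401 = 0.01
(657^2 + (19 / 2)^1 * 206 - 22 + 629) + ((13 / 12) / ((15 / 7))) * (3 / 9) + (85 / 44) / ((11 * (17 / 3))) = 434213.20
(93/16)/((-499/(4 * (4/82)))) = -93/40918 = -0.00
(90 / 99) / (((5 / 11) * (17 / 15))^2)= 990 / 289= 3.43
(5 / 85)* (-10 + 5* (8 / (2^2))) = 0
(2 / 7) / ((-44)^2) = 1 / 6776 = 0.00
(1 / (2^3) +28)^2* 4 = 50625 / 16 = 3164.06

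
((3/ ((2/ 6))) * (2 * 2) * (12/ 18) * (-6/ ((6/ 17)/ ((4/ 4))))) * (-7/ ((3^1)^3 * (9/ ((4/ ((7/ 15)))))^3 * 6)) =544000/ 35721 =15.23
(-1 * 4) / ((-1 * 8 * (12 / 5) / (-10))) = -25 / 12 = -2.08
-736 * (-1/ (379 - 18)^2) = 736/ 130321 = 0.01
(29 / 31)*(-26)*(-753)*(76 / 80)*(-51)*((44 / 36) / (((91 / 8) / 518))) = -7655236952 / 155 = -49388625.50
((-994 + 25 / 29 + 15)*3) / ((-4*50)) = 14.67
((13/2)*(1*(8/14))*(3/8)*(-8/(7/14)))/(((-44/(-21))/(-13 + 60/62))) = 43641/341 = 127.98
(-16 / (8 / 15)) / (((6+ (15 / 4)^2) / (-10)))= 14.95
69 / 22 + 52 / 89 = 7285 / 1958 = 3.72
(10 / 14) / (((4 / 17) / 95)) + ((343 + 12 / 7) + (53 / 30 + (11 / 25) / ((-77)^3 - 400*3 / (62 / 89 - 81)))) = 4349991892498657 / 6851742557100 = 634.87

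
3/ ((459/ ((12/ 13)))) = 4/ 663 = 0.01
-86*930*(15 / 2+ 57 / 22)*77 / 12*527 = -2729177535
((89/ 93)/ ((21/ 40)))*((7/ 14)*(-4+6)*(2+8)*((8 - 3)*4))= 712000/ 1953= 364.57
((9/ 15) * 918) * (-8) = -22032/ 5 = -4406.40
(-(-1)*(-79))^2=6241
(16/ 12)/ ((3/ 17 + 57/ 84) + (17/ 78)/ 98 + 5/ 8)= 346528/ 385235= 0.90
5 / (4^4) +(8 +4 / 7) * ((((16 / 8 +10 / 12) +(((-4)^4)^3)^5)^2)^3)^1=20587061758982905552759003459671737387127095816525786317344665828178787366237664219421679025190418269403919105735178889689319493366096357090330448992476532046806994080405129476135043645414908872202166141405231099638386847625 / 435456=47277019398017033989103380000000000000000000000000000000000000000000000000000000000000000000000000000000000000000000000000000000000000000000000000000000000000000000000000000000000000000000000000000000000000000000000000.00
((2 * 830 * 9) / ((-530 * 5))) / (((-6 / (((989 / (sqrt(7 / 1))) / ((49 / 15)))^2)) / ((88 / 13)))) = 964466430840 / 11580023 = 83287.09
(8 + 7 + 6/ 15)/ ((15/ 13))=13.35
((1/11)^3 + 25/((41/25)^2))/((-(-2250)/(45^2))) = 93593502/11187055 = 8.37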